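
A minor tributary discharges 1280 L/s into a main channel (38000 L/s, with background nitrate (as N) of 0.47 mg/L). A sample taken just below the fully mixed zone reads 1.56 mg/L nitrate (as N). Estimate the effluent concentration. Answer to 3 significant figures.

33.9 mg/L

Mass balance: 38000·0.4700 + 1280·Cₑ = 39280·1.560
→ Cₑ = (39280·1.560 − 38000·0.4700) / 1280 = 33.92 mg/L.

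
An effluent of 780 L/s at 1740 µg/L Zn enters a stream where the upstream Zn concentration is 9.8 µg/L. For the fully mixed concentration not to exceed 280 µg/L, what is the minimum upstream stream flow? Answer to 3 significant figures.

4210 L/s

Set C_mix = 280: (Q·9.800 + 780.0·1740) / (Q + 780.0) = 280
→ Q = 780.0·(1740 − 280)/(280 − 9.800) = 4215 L/s.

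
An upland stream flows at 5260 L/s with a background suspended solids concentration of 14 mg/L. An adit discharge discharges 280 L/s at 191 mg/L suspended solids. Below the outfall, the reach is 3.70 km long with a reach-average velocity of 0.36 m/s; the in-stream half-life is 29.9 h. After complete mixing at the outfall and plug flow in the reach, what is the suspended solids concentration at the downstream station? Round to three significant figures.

After mixing, C = (5260·14.00 + 280.0·191.0) / 5540 = 127100/5540 = 22.95 mg/L.
Travel time t = 3.70·1000 / 0.36 = 10280 s = 2.855 h.
Half-life 29.9 h → k = ln 2 / 29.9 = 0.02318 h⁻¹ = 0.5564 d⁻¹.
Applying C = C₀e^(−kt): 22.95 × 0.9360 = 21.48 mg/L.

21.5 mg/L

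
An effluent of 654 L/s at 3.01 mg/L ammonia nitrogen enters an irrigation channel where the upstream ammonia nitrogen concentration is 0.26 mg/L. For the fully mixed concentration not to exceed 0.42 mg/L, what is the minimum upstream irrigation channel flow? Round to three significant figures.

10600 L/s

Set C_mix = 0.42: (Q·0.2600 + 654.0·3.010) / (Q + 654.0) = 0.42
→ Q = 654.0·(3.010 − 0.42)/(0.42 − 0.2600) = 10590 L/s.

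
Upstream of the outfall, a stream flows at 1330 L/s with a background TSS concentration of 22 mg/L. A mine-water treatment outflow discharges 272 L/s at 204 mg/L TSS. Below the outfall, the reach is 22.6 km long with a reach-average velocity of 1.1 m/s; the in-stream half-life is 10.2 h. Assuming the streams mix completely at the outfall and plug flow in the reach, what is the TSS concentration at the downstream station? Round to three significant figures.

35.9 mg/L

After mixing, C = (1330·22.00 + 272.0·204.0) / 1602 = 84750/1602 = 52.90 mg/L.
Travel time t = 22.6·1000 / 1.1 = 20550 s = 5.707 h.
Half-life 10.2 h → k = ln 2 / 10.2 = 0.06796 h⁻¹ = 1.631 d⁻¹.
Decay over the reach: 52.90·exp(−kt) = 52.90·0.6785 = 35.90 mg/L.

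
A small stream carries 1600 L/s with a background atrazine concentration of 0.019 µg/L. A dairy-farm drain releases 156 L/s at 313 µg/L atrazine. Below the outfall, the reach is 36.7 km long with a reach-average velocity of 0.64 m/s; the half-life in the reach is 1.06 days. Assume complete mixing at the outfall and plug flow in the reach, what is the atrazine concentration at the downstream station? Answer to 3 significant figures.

Mass balance: C = (1600·0.01900 + 156.0·313.0) / 1756 = 48860/1756 = 27.82 µg/L.
Travel time t = 36.7·1000 / 0.64 = 57340 s = 15.93 h.
Half-life 1.06 d → k = ln 2 / 1.06 = 0.6539 d⁻¹.
Applying C = C₀e^(−kt): 27.82 × 0.6479 = 18.03 µg/L.

18.0 µg/L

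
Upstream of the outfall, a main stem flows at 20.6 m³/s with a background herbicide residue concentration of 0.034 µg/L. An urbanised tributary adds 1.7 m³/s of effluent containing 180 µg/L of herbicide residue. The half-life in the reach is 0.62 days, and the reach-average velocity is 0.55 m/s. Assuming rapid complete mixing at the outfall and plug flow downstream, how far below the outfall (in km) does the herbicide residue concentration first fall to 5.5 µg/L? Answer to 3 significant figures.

Mass balance: C = (20.60·0.03400 + 1.700·180.0) / 22.30 = 306.7/22.30 = 13.75 µg/L.
Half-life 0.62 d → k = ln 2 / 0.62 = 1.118 d⁻¹.
Set 13.75·exp(−k·t) = 5.5 → t = ln(13.75/5.5)/k = 70830 s = 19.68 h.
Distance = v·t = 0.55·70830 = 38960 m = 38.96 km.

39.0 km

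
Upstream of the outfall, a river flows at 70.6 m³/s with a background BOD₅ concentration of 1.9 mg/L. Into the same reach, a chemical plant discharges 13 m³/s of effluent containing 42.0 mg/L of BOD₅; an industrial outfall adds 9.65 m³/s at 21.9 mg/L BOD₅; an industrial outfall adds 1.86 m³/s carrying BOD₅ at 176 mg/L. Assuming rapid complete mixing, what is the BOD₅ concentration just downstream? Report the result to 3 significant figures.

12.8 mg/L

After mixing, C = (70.60·1.900 + 13.00·42.00 + 9.650·21.90 + 1.860·176.0) / 95.11 = 1219/95.11 = 12.82 mg/L.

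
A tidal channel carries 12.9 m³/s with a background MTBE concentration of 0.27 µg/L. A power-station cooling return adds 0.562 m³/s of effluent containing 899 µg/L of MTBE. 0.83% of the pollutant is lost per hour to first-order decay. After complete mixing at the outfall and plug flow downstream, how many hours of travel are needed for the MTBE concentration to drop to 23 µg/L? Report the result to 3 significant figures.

59.6 h

Conservation of mass: C = (12.90·0.2700 + 0.5620·899.0) / 13.46 = 508.7/13.46 = 37.79 µg/L.
0.83%/h lost → k = −ln(1 − 0.0083) = 0.008335 h⁻¹.
37.79·exp(−k·t) = 23 → t = ln(37.79/23)/k = 214500 s = 59.57 h.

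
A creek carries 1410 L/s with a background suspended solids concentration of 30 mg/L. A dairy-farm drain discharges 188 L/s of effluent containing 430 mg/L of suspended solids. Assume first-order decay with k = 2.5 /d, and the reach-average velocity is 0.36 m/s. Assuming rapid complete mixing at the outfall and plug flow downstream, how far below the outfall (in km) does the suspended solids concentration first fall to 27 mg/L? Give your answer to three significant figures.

After mixing, C = (1410·30.00 + 188.0·430.0) / 1598 = 123100/1598 = 77.06 mg/L.
Set 77.06·exp(−k·t) = 27 → t = ln(77.06/27)/k = 36240 s = 10.07 h.
Distance = v·t = 0.36·36240 = 13050 m = 13.05 km.

13.0 km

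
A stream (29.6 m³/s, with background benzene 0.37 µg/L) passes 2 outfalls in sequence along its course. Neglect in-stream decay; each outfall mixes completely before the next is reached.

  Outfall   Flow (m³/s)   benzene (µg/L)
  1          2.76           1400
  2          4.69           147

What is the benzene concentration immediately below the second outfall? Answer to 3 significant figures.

Below outfall 1: Q → 32.36 m³/s, C = (29.60·0.3700 + 2.760·1400)/32.36 = 119.7 µg/L.
Below outfall 2: Q → 37.05 m³/s, C = (32.36·119.7 + 4.690·147.0)/37.05 = 123.2 µg/L.

123 µg/L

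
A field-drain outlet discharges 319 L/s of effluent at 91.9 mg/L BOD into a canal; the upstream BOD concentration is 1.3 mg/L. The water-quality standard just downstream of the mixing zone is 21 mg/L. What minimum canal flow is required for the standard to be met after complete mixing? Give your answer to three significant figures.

Set C_mix = 21: (Q·1.300 + 319.0·91.90) / (Q + 319.0) = 21
→ Q = 319.0·(91.90 − 21)/(21 − 1.300) = 1148 L/s.

1150 L/s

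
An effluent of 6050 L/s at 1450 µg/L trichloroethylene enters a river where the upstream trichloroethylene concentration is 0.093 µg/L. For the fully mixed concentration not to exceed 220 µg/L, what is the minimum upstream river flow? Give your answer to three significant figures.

Set C_mix = 220: (Q·0.09300 + 6050·1450) / (Q + 6050) = 220
→ Q = 6050·(1450 − 220)/(220 − 0.09300) = 33840 L/s.

33800 L/s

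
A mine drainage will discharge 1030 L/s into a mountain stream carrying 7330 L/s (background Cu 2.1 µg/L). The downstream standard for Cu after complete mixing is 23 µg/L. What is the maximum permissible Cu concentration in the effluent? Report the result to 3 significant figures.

At the limit, (Qr·Cr + Qe·Cₑ)/(Qr + Qe) = 23:
Cₑ = (8360·23 − 7330·2.100) / 1030 = 171.7 µg/L.

172 µg/L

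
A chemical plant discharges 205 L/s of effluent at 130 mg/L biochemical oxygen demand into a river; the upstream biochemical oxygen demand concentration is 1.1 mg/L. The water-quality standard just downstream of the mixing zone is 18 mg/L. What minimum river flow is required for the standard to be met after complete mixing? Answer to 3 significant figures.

Set C_mix = 18: (Q·1.100 + 205.0·130.0) / (Q + 205.0) = 18
→ Q = 205.0·(130.0 − 18)/(18 − 1.100) = 1359 L/s.

1360 L/s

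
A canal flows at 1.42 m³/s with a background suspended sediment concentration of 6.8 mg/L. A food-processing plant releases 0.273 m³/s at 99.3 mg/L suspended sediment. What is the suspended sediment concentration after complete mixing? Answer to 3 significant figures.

Conservation of mass: C = (1.420·6.800 + 0.2730·99.30) / 1.693 = 36.76/1.693 = 21.72 mg/L.

21.7 mg/L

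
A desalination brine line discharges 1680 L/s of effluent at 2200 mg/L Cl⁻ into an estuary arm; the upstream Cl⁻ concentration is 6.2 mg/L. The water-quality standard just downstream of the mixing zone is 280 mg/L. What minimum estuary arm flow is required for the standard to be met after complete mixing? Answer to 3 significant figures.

11800 L/s

Set C_mix = 280: (Q·6.200 + 1680·2200) / (Q + 1680) = 280
→ Q = 1680·(2200 − 280)/(280 − 6.200) = 11780 L/s.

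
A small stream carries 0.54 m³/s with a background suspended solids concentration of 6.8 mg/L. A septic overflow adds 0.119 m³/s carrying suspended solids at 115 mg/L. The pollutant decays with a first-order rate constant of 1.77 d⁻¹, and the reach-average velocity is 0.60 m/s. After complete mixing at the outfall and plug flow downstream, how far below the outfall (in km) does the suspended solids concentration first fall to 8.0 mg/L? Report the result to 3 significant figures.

34.9 km

Flow-weighted average: C = (0.5400·6.800 + 0.1190·115.0) / 0.6590 = 17.36/0.6590 = 26.34 mg/L.
Set 26.34·exp(−k·t) = 8.0 → t = ln(26.34/8.0)/k = 58170 s = 16.16 h.
Distance = v·t = 0.60·58170 = 34900 m = 34.90 km.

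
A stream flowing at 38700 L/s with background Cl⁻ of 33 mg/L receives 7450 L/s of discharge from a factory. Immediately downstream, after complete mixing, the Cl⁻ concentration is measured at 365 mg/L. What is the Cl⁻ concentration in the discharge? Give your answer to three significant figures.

Mass balance: 38700·33.00 + 7450·Cₑ = 46150·365.0
→ Cₑ = (46150·365.0 − 38700·33.00) / 7450 = 2090 mg/L.

2090 mg/L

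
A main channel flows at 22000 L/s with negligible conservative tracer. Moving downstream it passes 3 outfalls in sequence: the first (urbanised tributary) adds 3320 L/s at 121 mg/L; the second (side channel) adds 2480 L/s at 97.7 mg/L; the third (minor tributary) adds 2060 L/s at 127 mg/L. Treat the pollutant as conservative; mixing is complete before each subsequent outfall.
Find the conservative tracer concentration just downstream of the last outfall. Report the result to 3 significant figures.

Outfall 1: combined Q = 25320 L/s; C = (22000·0 + 3320·121.0)/25320 = 15.87 mg/L.
Outfall 2: combined Q = 27800 L/s; C = (25320·15.87 + 2480·97.70)/27800 = 23.17 mg/L.
Outfall 3: combined Q = 29860 L/s; C = (27800·23.17 + 2060·127.0)/29860 = 30.33 mg/L.

30.3 mg/L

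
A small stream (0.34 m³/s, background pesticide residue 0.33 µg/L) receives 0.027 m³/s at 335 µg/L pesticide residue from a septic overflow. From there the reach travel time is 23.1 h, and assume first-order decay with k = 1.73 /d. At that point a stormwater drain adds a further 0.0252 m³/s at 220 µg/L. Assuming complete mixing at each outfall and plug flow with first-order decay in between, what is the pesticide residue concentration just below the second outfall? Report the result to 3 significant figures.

Conservation of mass: C = (0.3400·0.3300 + 0.02700·335.0) / 0.3670 = 9.157/0.3670 = 24.95 µg/L; combined flow 0.3670 m³/s.
After decay, C = 24.95 × e^(−kt) = 24.95 × 0.1892 = 4.720 µg/L.
At the second outfall, C = (0.3670·4.720 + 0.02520·220.0) / (0.3670 + 0.02520) = 18.55 µg/L.

18.6 µg/L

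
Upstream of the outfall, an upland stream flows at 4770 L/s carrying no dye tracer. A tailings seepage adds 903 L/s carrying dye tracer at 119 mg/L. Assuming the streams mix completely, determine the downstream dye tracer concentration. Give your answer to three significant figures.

After mixing, C = (4770·0 + 903.0·119.0) / 5673 = 107500/5673 = 18.94 mg/L.

18.9 mg/L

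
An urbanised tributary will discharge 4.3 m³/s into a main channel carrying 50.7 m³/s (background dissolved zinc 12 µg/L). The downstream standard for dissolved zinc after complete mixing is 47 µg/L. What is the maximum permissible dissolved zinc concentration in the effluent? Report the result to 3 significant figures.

460 µg/L

At the limit, (Qr·Cr + Qe·Cₑ)/(Qr + Qe) = 47:
Cₑ = (55.00·47 − 50.70·12.00) / 4.300 = 459.7 µg/L.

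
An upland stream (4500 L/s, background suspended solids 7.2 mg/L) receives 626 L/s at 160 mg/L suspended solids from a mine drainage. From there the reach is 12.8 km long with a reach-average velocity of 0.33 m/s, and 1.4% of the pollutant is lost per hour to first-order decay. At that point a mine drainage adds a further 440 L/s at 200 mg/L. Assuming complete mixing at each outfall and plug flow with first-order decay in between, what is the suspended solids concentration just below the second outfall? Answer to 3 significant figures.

36.3 mg/L

Flow-weighted average: C = (4500·7.200 + 626.0·160.0) / 5126 = 132600/5126 = 25.86 mg/L; combined flow 5126 L/s.
Travel time t = 12.8·1000 / 0.33 = 38790 s = 10.77 h.
1.4%/h lost → k = −ln(1 − 0.014) = 0.01410 h⁻¹.
Applying C = C₀e^(−kt): 25.86 × 0.8591 = 22.22 mg/L.
At the second outfall, C = (5126·22.22 + 440.0·200.0) / (5126 + 440.0) = 36.27 mg/L.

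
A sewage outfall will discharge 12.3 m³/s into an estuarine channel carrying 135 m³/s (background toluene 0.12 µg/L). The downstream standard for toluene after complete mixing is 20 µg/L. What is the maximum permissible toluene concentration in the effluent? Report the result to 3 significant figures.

238 µg/L

At the limit, (Qr·Cr + Qe·Cₑ)/(Qr + Qe) = 20:
Cₑ = (147.3·20 − 135.0·0.1200) / 12.30 = 238.2 µg/L.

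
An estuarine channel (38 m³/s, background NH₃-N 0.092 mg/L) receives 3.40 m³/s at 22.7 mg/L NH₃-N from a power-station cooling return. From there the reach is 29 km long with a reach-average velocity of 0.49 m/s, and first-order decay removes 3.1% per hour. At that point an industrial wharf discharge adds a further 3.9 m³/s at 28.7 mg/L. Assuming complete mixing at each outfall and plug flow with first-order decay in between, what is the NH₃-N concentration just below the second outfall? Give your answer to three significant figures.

Flow-weighted average: C = (38.00·0.09200 + 3.400·22.70) / 41.40 = 80.68/41.40 = 1.949 mg/L; combined flow 41.40 m³/s.
Travel time t = 29·1000 / 0.49 = 59180 s = 16.44 h.
3.1%/h lost → k = −ln(1 − 0.031) = 0.03149 h⁻¹.
First-order decay: C = 1.949·exp(−k·t) = 1.949·0.5959 = 1.161 mg/L.
At the second outfall, C = (41.40·1.161 + 3.900·28.70) / (41.40 + 3.900) = 3.532 mg/L.

3.53 mg/L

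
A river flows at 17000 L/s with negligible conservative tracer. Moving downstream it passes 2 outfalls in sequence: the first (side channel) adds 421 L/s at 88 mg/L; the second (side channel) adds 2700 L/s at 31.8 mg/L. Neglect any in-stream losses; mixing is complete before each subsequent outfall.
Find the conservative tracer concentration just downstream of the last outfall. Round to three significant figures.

Outfall 1: combined Q = 17420 L/s; C = (17000·0 + 421.0·88.00)/17420 = 2.127 mg/L.
Outfall 2: combined Q = 20120 L/s; C = (17420·2.127 + 2700·31.80)/20120 = 6.108 mg/L.

6.11 mg/L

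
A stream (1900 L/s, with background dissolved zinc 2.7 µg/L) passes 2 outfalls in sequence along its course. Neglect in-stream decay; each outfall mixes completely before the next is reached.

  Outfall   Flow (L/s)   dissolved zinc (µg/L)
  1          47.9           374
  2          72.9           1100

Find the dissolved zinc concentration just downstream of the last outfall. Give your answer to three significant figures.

Outfall 1: combined Q = 1948 L/s; C = (1900·2.700 + 47.90·374.0)/1948 = 11.83 µg/L.
Outfall 2: combined Q = 2021 L/s; C = (1948·11.83 + 72.90·1100)/2021 = 51.09 µg/L.

51.1 µg/L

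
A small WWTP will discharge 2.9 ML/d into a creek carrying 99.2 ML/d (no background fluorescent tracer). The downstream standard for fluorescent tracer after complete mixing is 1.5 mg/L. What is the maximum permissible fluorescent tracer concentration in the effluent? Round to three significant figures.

At the limit, (Qr·Cr + Qe·Cₑ)/(Qr + Qe) = 1.5:
Cₑ = (102.1·1.5 − 99.20·0) / 2.900 = 52.81 mg/L.

52.8 mg/L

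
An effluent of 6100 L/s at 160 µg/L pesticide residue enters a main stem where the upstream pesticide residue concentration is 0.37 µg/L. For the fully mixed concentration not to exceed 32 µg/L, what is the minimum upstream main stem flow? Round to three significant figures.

24700 L/s

Set C_mix = 32: (Q·0.3700 + 6100·160.0) / (Q + 6100) = 32
→ Q = 6100·(160.0 − 32)/(32 − 0.3700) = 24690 L/s.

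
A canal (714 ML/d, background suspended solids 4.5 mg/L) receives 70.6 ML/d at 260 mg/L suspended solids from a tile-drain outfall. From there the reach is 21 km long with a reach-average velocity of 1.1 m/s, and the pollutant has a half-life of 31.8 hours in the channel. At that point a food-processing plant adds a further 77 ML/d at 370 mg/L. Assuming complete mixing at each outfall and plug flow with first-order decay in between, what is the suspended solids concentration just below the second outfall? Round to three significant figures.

After mixing, C = (714.0·4.500 + 70.60·260.0) / 784.6 = 21570/784.6 = 27.49 mg/L; combined flow 784.6 ML/d.
Travel time t = 21·1000 / 1.1 = 19090 s = 5.303 h.
Half-life 31.8 h → k = ln 2 / 31.8 = 0.02180 h⁻¹ = 0.5231 d⁻¹.
First-order decay: C = 27.49·exp(−k·t) = 27.49·0.8908 = 24.49 mg/L.
Second outfall: C = (784.6·24.49 + 77.00·370.0)/861.6 = 55.37 mg/L.

55.4 mg/L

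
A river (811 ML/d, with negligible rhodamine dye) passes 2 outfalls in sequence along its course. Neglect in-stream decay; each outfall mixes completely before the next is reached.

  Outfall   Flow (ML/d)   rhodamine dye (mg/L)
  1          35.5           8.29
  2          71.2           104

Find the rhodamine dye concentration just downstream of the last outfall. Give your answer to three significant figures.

After outfall 1: Q = 811.0 + 35.50 = 846.5 ML/d; C = (811.0·0 + 35.50·8.290)/846.5 = 0.3477 mg/L.
After outfall 2: Q = 846.5 + 71.20 = 917.7 ML/d; C = (846.5·0.3477 + 71.20·104.0)/917.7 = 8.390 mg/L.

8.39 mg/L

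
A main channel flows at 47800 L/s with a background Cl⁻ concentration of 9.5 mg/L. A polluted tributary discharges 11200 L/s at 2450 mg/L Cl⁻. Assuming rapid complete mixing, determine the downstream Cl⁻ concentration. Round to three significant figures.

473 mg/L

After mixing, C = (47800·9.500 + 11200·2450) / 59000 = 27890000/59000 = 472.8 mg/L.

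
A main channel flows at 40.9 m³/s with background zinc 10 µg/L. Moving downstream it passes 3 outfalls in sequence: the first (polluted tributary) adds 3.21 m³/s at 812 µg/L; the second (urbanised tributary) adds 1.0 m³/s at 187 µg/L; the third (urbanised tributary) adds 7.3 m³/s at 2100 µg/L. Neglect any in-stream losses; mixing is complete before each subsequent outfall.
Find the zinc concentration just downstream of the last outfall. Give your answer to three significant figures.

After outfall 1: Q = 40.90 + 3.210 = 44.11 m³/s; C = (40.90·10.00 + 3.210·812.0)/44.11 = 68.36 µg/L.
After outfall 2: Q = 44.11 + 1.000 = 45.11 m³/s; C = (44.11·68.36 + 1.000·187.0)/45.11 = 70.99 µg/L.
After outfall 3: Q = 45.11 + 7.300 = 52.41 m³/s; C = (45.11·70.99 + 7.300·2100)/52.41 = 353.6 µg/L.

354 µg/L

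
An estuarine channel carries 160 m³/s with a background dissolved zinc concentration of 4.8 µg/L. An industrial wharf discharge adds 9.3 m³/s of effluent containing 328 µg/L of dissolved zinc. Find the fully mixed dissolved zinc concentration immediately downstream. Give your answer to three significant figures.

After mixing, C = (160.0·4.800 + 9.300·328.0) / 169.3 = 3818/169.3 = 22.55 µg/L.

22.6 µg/L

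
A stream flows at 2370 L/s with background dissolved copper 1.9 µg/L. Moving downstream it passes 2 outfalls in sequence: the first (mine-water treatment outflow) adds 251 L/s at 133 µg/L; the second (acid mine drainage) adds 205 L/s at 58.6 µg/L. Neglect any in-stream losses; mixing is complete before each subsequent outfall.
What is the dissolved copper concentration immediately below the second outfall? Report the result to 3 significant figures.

17.7 µg/L

Outfall 1: combined Q = 2621 L/s; C = (2370·1.900 + 251.0·133.0)/2621 = 14.45 µg/L.
Outfall 2: combined Q = 2826 L/s; C = (2621·14.45 + 205.0·58.60)/2826 = 17.66 µg/L.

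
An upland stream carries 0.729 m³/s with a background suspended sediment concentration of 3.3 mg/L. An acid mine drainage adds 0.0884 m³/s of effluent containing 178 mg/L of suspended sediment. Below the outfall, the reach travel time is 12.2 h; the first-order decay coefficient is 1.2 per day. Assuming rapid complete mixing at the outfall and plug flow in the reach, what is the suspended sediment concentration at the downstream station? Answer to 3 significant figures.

12.1 mg/L

Mixed concentration C = ΣQC/ΣQ = (0.7290·3.300 + 0.08840·178.0) / 0.8174 = 18.14/0.8174 = 22.19 mg/L.
After decay, C = 22.19 × e^(−kt) = 22.19 × 0.5434 = 12.06 mg/L.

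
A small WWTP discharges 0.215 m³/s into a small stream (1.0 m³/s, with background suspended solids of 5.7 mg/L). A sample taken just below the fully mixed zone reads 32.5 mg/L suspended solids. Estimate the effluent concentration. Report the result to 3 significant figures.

157 mg/L

Mass balance: 1.000·5.700 + 0.2150·Cₑ = 1.215·32.50
→ Cₑ = (1.215·32.50 − 1.000·5.700) / 0.2150 = 157.2 mg/L.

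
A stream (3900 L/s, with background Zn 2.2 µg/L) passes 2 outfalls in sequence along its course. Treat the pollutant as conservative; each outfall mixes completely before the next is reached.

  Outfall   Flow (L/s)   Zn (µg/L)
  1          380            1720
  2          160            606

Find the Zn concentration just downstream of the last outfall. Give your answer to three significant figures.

171 µg/L

Outfall 1: combined Q = 4280 L/s; C = (3900·2.200 + 380.0·1720)/4280 = 154.7 µg/L.
Outfall 2: combined Q = 4440 L/s; C = (4280·154.7 + 160.0·606.0)/4440 = 171.0 µg/L.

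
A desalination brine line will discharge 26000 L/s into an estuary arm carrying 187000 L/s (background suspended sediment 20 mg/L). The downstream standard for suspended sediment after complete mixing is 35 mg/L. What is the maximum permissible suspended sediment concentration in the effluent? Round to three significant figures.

At the limit, (Qr·Cr + Qe·Cₑ)/(Qr + Qe) = 35:
Cₑ = (213000·35 − 187000·20.00) / 26000 = 142.9 mg/L.

143 mg/L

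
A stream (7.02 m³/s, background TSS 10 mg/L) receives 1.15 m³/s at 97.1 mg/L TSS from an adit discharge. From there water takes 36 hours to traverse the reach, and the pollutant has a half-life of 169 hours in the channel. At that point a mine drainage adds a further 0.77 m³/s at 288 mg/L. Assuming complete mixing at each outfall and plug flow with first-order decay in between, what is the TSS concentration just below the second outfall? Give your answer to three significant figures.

After mixing, C = (7.020·10.00 + 1.150·97.10) / 8.170 = 181.9/8.170 = 22.26 mg/L; combined flow 8.170 m³/s.
Half-life 169 h → k = ln 2 / 169 = 0.004101 h⁻¹ = 0.09844 d⁻¹.
Applying C = C₀e^(−kt): 22.26 × 0.8627 = 19.20 mg/L.
At the second outfall, C = (8.170·19.20 + 0.7700·288.0) / (8.170 + 0.7700) = 42.36 mg/L.

42.4 mg/L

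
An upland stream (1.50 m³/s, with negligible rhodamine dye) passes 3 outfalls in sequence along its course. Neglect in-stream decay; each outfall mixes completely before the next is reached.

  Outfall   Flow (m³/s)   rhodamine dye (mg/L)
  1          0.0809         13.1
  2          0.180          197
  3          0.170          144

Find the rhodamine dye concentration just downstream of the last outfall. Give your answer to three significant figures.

31.6 mg/L

Outfall 1: combined Q = 1.581 m³/s; C = (1.500·0 + 0.08090·13.10)/1.581 = 0.6704 mg/L.
Outfall 2: combined Q = 1.761 m³/s; C = (1.581·0.6704 + 0.1800·197.0)/1.761 = 20.74 mg/L.
Outfall 3: combined Q = 1.931 m³/s; C = (1.761·20.74 + 0.1700·144.0)/1.931 = 31.59 mg/L.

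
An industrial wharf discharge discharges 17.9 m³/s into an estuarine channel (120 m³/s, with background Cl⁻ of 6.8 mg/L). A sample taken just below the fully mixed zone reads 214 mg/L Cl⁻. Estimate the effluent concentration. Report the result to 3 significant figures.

Mass balance: 120.0·6.800 + 17.90·Cₑ = 137.9·214.0
→ Cₑ = (137.9·214.0 − 120.0·6.800) / 17.90 = 1603 mg/L.

1600 mg/L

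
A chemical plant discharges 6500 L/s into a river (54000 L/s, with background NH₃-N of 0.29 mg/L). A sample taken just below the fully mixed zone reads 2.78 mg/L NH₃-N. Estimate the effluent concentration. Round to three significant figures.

Mass balance: 54000·0.2900 + 6500·Cₑ = 60500·2.780
→ Cₑ = (60500·2.780 − 54000·0.2900) / 6500 = 23.47 mg/L.

23.5 mg/L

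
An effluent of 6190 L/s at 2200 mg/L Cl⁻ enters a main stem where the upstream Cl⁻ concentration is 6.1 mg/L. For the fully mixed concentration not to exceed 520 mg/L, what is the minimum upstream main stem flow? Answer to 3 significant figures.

20200 L/s

Set C_mix = 520: (Q·6.100 + 6190·2200) / (Q + 6190) = 520
→ Q = 6190·(2200 − 520)/(520 − 6.100) = 20240 L/s.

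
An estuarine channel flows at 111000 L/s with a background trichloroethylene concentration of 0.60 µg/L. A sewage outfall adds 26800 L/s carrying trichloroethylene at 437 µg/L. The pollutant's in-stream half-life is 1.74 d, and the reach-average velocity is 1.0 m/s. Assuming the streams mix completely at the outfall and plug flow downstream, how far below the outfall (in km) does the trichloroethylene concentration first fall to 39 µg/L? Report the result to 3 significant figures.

Conservation of mass: C = (111000·0.6000 + 26800·437.0) / 137800 = 11780000/137800 = 85.47 µg/L.
Half-life 1.74 d → k = ln 2 / 1.74 = 0.3984 d⁻¹.
Set 85.47·exp(−k·t) = 39 → t = ln(85.47/39)/k = 170200 s = 47.27 h.
Distance = v·t = 1.0·170200 = 170200 m = 170.2 km.

170 km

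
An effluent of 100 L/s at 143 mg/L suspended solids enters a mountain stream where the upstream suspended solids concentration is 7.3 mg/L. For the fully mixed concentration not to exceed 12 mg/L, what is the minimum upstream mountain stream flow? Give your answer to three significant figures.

2790 L/s

Set C_mix = 12: (Q·7.300 + 100.0·143.0) / (Q + 100.0) = 12
→ Q = 100.0·(143.0 − 12)/(12 − 7.300) = 2787 L/s.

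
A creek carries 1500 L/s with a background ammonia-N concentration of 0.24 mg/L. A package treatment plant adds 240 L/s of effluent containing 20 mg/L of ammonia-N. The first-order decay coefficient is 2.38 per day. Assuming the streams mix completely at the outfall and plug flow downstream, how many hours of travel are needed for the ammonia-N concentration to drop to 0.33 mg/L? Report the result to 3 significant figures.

22.1 h

Flow-weighted average: C = (1500·0.2400 + 240.0·20.00) / 1740 = 5160/1740 = 2.966 mg/L.
2.966·exp(−k·t) = 0.33 → t = ln(2.966/0.33)/k = 79710 s = 22.14 h.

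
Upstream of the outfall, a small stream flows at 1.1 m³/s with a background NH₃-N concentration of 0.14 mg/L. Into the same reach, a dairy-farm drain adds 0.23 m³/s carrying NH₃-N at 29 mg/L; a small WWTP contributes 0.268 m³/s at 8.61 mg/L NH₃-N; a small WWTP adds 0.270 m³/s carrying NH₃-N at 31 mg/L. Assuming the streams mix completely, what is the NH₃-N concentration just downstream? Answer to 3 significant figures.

After mixing, C = (1.100·0.1400 + 0.2300·29.00 + 0.2680·8.610 + 0.2700·31.00) / 1.868 = 17.50/1.868 = 9.369 mg/L.

9.37 mg/L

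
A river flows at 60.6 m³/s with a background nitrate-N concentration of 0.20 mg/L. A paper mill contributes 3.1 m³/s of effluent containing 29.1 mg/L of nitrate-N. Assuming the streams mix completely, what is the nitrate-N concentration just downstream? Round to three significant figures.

1.61 mg/L

Mass balance: C = (60.60·0.2000 + 3.100·29.10) / 63.70 = 102.3/63.70 = 1.606 mg/L.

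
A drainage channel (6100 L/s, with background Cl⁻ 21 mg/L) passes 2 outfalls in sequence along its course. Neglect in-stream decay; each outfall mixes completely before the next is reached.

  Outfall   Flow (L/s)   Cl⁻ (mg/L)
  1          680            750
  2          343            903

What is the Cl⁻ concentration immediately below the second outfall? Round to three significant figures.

Below outfall 1: Q → 6780 L/s, C = (6100·21.00 + 680.0·750.0)/6780 = 94.12 mg/L.
Below outfall 2: Q → 7123 L/s, C = (6780·94.12 + 343.0·903.0)/7123 = 133.1 mg/L.

133 mg/L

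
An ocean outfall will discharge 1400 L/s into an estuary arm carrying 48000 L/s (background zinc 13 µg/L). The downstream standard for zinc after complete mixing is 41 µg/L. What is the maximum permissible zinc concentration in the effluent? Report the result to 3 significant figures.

1000 µg/L

At the limit, (Qr·Cr + Qe·Cₑ)/(Qr + Qe) = 41:
Cₑ = (49400·41 − 48000·13.00) / 1400 = 1001 µg/L.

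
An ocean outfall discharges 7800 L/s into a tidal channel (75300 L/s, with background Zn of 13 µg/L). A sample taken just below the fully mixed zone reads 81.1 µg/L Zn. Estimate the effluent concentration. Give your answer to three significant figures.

Mass balance: 75300·13.00 + 7800·Cₑ = 83100·81.10
→ Cₑ = (83100·81.10 − 75300·13.00) / 7800 = 738.5 µg/L.

739 µg/L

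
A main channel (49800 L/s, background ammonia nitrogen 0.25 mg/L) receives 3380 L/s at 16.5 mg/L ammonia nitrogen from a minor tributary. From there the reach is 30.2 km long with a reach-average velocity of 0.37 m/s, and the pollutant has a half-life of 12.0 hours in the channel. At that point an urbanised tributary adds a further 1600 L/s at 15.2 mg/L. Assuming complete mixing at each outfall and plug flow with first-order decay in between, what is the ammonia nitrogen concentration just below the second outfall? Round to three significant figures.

0.780 mg/L

Flow-weighted average: C = (49800·0.2500 + 3380·16.50) / 53180 = 68220/53180 = 1.283 mg/L; combined flow 53180 L/s.
Travel time t = 30.2·1000 / 0.37 = 81620 s = 22.67 h.
Half-life 12.0 h → k = ln 2 / 12.0 = 0.05776 h⁻¹ = 1.386 d⁻¹.
Applying C = C₀e^(−kt): 1.283 × 0.2699 = 0.3463 mg/L.
At the second outfall, C = (53180·0.3463 + 1600·15.20) / (53180 + 1600) = 0.7801 mg/L.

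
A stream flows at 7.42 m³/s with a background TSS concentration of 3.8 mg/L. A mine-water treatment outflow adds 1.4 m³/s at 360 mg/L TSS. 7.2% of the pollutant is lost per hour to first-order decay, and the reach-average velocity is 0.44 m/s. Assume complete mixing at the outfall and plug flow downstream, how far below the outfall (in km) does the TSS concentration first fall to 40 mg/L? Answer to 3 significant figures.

8.71 km

Conservation of mass: C = (7.420·3.800 + 1.400·360.0) / 8.820 = 532.2/8.820 = 60.34 mg/L.
7.2%/h lost → k = −ln(1 − 0.072) = 0.07472 h⁻¹.
Set 60.34·exp(−k·t) = 40 → t = ln(60.34/40)/k = 19810 s = 5.502 h.
Distance = v·t = 0.44·19810 = 8715 m = 8.715 km.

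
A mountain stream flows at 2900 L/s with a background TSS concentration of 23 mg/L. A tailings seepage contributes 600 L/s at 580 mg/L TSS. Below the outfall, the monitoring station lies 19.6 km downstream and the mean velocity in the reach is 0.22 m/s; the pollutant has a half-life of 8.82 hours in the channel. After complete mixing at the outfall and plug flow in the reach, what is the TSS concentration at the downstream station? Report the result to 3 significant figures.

16.9 mg/L

Mass balance: C = (2900·23.00 + 600.0·580.0) / 3500 = 414700/3500 = 118.5 mg/L.
Travel time t = 19.6·1000 / 0.22 = 89090 s = 24.75 h.
Half-life 8.82 h → k = ln 2 / 8.82 = 0.07859 h⁻¹ = 1.886 d⁻¹.
Decay over the reach: 118.5·exp(−kt) = 118.5·0.1430 = 16.94 mg/L.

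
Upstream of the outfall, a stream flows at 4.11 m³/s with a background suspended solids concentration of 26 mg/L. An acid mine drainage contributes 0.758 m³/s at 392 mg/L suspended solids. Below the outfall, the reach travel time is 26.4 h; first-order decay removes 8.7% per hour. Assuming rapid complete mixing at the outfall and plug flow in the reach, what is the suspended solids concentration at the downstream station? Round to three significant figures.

7.51 mg/L

Mass balance: C = (4.110·26.00 + 0.7580·392.0) / 4.868 = 404.0/4.868 = 82.99 mg/L.
8.7%/h lost → k = −ln(1 − 0.087) = 0.09102 h⁻¹.
Applying C = C₀e^(−kt): 82.99 × 0.09045 = 7.507 mg/L.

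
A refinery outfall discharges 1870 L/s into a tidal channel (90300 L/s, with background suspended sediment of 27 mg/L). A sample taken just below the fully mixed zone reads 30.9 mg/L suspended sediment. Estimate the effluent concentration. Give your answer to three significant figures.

219 mg/L

Mass balance: 90300·27.00 + 1870·Cₑ = 92170·30.90
→ Cₑ = (92170·30.90 − 90300·27.00) / 1870 = 219.2 mg/L.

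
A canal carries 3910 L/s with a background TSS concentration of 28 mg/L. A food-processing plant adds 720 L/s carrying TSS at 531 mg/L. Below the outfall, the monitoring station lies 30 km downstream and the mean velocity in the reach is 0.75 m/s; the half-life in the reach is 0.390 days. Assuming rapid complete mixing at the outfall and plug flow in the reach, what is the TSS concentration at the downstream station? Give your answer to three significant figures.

Flow-weighted average: C = (3910·28.00 + 720.0·531.0) / 4630 = 491800/4630 = 106.2 mg/L.
Travel time t = 30·1000 / 0.75 = 40000 s = 11.11 h.
Half-life 0.390 d → k = ln 2 / 0.390 = 1.777 d⁻¹.
After decay, C = 106.2 × e^(−kt) = 106.2 × 0.4392 = 46.65 mg/L.

46.7 mg/L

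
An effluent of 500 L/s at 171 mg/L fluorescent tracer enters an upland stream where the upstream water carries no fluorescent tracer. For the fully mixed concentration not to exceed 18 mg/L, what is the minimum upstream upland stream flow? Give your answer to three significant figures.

Set C_mix = 18: (Q·0 + 500.0·171.0) / (Q + 500.0) = 18
→ Q = 500.0·(171.0 − 18)/(18 − 0) = 4250 L/s.

4250 L/s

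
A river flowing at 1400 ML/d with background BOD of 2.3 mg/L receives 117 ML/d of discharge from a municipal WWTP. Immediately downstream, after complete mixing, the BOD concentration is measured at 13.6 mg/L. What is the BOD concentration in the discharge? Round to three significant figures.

Mass balance: 1400·2.300 + 117.0·Cₑ = 1517·13.60
→ Cₑ = (1517·13.60 − 1400·2.300) / 117.0 = 148.8 mg/L.

149 mg/L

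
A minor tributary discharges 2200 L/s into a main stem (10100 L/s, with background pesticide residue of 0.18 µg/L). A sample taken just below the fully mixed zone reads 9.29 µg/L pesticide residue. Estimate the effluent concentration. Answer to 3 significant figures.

Mass balance: 10100·0.1800 + 2200·Cₑ = 12300·9.290
→ Cₑ = (12300·9.290 − 10100·0.1800) / 2200 = 51.11 µg/L.

51.1 µg/L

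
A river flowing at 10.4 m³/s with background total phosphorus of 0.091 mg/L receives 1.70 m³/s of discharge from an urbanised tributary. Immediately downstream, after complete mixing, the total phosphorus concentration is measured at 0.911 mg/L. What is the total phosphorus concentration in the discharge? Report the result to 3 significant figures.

Mass balance: 10.40·0.09100 + 1.700·Cₑ = 12.10·0.9110
→ Cₑ = (12.10·0.9110 − 10.40·0.09100) / 1.700 = 5.927 mg/L.

5.93 mg/L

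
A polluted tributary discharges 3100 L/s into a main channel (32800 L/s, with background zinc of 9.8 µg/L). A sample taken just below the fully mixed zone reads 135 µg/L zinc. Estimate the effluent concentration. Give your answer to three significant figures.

Mass balance: 32800·9.800 + 3100·Cₑ = 35900·135.0
→ Cₑ = (35900·135.0 − 32800·9.800) / 3100 = 1460 µg/L.

1460 µg/L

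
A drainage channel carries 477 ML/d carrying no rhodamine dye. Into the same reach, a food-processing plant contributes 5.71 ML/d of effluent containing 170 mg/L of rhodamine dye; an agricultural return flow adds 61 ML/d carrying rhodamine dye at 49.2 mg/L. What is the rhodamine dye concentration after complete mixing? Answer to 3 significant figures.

7.31 mg/L

Conservation of mass: C = (477.0·0 + 5.710·170.0 + 61.00·49.20) / 543.7 = 3972/543.7 = 7.305 mg/L.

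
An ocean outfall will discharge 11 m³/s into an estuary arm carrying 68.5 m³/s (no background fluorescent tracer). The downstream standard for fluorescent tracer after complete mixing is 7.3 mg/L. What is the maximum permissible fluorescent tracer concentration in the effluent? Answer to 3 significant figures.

At the limit, (Qr·Cr + Qe·Cₑ)/(Qr + Qe) = 7.3:
Cₑ = (79.50·7.3 − 68.50·0) / 11.00 = 52.76 mg/L.

52.8 mg/L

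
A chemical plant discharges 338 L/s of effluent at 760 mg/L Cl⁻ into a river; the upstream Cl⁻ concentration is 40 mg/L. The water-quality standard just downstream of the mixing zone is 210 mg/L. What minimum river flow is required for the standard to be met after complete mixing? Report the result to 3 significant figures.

Set C_mix = 210: (Q·40.00 + 338.0·760.0) / (Q + 338.0) = 210
→ Q = 338.0·(760.0 − 210)/(210 − 40.00) = 1094 L/s.

1090 L/s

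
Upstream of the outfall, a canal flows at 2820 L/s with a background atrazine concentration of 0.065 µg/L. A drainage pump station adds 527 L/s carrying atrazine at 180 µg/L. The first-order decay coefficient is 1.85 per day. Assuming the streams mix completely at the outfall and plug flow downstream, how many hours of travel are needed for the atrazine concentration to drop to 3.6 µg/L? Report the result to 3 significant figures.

Mixed concentration C = ΣQC/ΣQ = (2820·0.06500 + 527.0·180.0) / 3347 = 95040/3347 = 28.40 µg/L.
28.40·exp(−k·t) = 3.6 → t = ln(28.40/3.6)/k = 96460 s = 26.79 h.

26.8 h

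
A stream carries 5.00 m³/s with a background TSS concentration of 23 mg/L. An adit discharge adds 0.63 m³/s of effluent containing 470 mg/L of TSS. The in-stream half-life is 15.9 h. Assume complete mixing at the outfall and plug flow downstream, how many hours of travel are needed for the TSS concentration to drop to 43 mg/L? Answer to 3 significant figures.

Flow-weighted average: C = (5.000·23.00 + 0.6300·470.0) / 5.630 = 411.1/5.630 = 73.02 mg/L.
Half-life 15.9 h → k = ln 2 / 15.9 = 0.04359 h⁻¹ = 1.046 d⁻¹.
73.02·exp(−k·t) = 43 → t = ln(73.02/43)/k = 43730 s = 12.15 h.

12.1 h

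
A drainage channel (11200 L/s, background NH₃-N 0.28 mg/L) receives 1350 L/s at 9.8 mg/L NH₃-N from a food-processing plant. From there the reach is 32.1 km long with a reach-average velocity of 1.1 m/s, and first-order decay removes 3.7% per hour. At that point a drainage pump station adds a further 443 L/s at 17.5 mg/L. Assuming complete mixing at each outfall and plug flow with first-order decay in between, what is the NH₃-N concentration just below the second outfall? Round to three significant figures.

Mixed concentration C = ΣQC/ΣQ = (11200·0.2800 + 1350·9.800) / 12550 = 16370/12550 = 1.304 mg/L; combined flow 12550 L/s.
Travel time t = 32.1·1000 / 1.1 = 29180 s = 8.106 h.
3.7%/h lost → k = −ln(1 − 0.037) = 0.03770 h⁻¹.
Applying C = C₀e^(−kt): 1.304 × 0.7367 = 0.9607 mg/L.
Second outfall: C = (12550·0.9607 + 443.0·17.50)/12990 = 1.525 mg/L.

1.52 mg/L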